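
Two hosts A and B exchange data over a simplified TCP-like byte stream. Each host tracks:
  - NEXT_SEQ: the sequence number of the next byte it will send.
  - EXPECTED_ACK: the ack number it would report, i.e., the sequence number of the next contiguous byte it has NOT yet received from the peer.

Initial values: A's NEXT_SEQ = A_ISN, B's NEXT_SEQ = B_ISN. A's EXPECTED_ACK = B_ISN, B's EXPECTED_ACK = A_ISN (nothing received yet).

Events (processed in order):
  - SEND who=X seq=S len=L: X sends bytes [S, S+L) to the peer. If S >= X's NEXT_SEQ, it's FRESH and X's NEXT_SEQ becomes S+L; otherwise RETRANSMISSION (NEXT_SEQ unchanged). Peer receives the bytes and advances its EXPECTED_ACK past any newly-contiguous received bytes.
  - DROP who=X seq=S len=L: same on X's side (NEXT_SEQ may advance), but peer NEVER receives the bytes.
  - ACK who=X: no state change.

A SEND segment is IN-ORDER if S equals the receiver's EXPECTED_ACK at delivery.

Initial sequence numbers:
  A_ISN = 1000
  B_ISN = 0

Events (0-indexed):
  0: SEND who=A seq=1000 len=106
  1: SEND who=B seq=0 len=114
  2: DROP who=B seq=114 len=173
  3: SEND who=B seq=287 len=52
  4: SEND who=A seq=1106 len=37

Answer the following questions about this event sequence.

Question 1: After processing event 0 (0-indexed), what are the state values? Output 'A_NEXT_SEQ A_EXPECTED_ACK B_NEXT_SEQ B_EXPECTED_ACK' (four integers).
After event 0: A_seq=1106 A_ack=0 B_seq=0 B_ack=1106

1106 0 0 1106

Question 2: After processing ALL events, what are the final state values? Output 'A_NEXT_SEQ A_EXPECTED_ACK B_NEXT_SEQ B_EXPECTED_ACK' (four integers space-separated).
Answer: 1143 114 339 1143

Derivation:
After event 0: A_seq=1106 A_ack=0 B_seq=0 B_ack=1106
After event 1: A_seq=1106 A_ack=114 B_seq=114 B_ack=1106
After event 2: A_seq=1106 A_ack=114 B_seq=287 B_ack=1106
After event 3: A_seq=1106 A_ack=114 B_seq=339 B_ack=1106
After event 4: A_seq=1143 A_ack=114 B_seq=339 B_ack=1143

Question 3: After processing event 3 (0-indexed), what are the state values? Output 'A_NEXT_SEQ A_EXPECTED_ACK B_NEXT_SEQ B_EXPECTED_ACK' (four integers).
After event 0: A_seq=1106 A_ack=0 B_seq=0 B_ack=1106
After event 1: A_seq=1106 A_ack=114 B_seq=114 B_ack=1106
After event 2: A_seq=1106 A_ack=114 B_seq=287 B_ack=1106
After event 3: A_seq=1106 A_ack=114 B_seq=339 B_ack=1106

1106 114 339 1106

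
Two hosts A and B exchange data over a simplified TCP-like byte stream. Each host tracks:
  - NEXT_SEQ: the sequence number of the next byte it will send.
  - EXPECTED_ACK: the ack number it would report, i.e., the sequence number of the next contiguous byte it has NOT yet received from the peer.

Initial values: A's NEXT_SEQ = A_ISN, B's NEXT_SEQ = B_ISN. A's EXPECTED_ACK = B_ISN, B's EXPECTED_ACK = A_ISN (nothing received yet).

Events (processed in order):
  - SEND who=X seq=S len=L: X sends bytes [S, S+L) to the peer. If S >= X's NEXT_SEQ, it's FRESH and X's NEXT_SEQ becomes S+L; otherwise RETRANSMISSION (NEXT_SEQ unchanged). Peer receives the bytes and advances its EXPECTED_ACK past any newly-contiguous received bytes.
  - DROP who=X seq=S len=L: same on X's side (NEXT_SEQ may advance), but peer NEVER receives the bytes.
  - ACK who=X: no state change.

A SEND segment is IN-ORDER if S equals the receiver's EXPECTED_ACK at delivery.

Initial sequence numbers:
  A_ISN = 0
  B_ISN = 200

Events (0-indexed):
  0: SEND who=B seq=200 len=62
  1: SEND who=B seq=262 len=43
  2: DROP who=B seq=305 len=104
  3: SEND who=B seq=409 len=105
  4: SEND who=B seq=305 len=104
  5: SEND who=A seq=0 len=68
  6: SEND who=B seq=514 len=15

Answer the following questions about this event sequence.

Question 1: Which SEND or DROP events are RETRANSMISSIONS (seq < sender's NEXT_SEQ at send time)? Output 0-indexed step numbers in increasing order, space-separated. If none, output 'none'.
Answer: 4

Derivation:
Step 0: SEND seq=200 -> fresh
Step 1: SEND seq=262 -> fresh
Step 2: DROP seq=305 -> fresh
Step 3: SEND seq=409 -> fresh
Step 4: SEND seq=305 -> retransmit
Step 5: SEND seq=0 -> fresh
Step 6: SEND seq=514 -> fresh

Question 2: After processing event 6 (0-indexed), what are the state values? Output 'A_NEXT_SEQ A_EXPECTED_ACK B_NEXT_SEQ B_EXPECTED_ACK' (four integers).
After event 0: A_seq=0 A_ack=262 B_seq=262 B_ack=0
After event 1: A_seq=0 A_ack=305 B_seq=305 B_ack=0
After event 2: A_seq=0 A_ack=305 B_seq=409 B_ack=0
After event 3: A_seq=0 A_ack=305 B_seq=514 B_ack=0
After event 4: A_seq=0 A_ack=514 B_seq=514 B_ack=0
After event 5: A_seq=68 A_ack=514 B_seq=514 B_ack=68
After event 6: A_seq=68 A_ack=529 B_seq=529 B_ack=68

68 529 529 68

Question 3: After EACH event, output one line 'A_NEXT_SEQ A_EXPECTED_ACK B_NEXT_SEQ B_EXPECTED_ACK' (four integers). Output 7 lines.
0 262 262 0
0 305 305 0
0 305 409 0
0 305 514 0
0 514 514 0
68 514 514 68
68 529 529 68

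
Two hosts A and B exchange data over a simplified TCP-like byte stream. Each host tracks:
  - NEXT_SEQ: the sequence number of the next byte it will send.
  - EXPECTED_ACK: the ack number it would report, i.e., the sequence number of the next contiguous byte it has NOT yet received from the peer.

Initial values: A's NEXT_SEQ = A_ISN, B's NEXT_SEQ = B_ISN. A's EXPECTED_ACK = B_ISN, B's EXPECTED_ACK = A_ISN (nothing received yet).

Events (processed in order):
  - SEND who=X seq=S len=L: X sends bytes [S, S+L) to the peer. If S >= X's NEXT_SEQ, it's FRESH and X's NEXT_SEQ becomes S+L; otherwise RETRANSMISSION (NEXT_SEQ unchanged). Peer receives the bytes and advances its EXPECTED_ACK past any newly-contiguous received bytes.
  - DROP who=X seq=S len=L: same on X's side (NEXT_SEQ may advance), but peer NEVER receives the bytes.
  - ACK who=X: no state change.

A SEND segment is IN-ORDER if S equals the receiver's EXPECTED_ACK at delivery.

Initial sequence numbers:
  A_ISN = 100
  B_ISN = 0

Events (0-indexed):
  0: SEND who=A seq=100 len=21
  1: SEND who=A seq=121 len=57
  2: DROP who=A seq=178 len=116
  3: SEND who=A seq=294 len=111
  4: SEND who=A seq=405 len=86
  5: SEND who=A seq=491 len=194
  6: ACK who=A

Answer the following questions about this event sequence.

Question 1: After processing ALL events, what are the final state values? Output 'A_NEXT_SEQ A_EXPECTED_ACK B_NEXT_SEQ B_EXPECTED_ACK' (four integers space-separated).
After event 0: A_seq=121 A_ack=0 B_seq=0 B_ack=121
After event 1: A_seq=178 A_ack=0 B_seq=0 B_ack=178
After event 2: A_seq=294 A_ack=0 B_seq=0 B_ack=178
After event 3: A_seq=405 A_ack=0 B_seq=0 B_ack=178
After event 4: A_seq=491 A_ack=0 B_seq=0 B_ack=178
After event 5: A_seq=685 A_ack=0 B_seq=0 B_ack=178
After event 6: A_seq=685 A_ack=0 B_seq=0 B_ack=178

Answer: 685 0 0 178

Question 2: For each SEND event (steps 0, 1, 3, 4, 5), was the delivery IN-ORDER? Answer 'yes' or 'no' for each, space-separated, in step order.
Answer: yes yes no no no

Derivation:
Step 0: SEND seq=100 -> in-order
Step 1: SEND seq=121 -> in-order
Step 3: SEND seq=294 -> out-of-order
Step 4: SEND seq=405 -> out-of-order
Step 5: SEND seq=491 -> out-of-order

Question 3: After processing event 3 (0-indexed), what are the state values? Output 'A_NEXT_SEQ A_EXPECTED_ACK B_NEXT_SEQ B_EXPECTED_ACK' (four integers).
After event 0: A_seq=121 A_ack=0 B_seq=0 B_ack=121
After event 1: A_seq=178 A_ack=0 B_seq=0 B_ack=178
After event 2: A_seq=294 A_ack=0 B_seq=0 B_ack=178
After event 3: A_seq=405 A_ack=0 B_seq=0 B_ack=178

405 0 0 178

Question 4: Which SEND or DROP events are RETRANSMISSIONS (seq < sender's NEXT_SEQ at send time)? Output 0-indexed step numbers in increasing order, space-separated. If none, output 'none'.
Step 0: SEND seq=100 -> fresh
Step 1: SEND seq=121 -> fresh
Step 2: DROP seq=178 -> fresh
Step 3: SEND seq=294 -> fresh
Step 4: SEND seq=405 -> fresh
Step 5: SEND seq=491 -> fresh

Answer: none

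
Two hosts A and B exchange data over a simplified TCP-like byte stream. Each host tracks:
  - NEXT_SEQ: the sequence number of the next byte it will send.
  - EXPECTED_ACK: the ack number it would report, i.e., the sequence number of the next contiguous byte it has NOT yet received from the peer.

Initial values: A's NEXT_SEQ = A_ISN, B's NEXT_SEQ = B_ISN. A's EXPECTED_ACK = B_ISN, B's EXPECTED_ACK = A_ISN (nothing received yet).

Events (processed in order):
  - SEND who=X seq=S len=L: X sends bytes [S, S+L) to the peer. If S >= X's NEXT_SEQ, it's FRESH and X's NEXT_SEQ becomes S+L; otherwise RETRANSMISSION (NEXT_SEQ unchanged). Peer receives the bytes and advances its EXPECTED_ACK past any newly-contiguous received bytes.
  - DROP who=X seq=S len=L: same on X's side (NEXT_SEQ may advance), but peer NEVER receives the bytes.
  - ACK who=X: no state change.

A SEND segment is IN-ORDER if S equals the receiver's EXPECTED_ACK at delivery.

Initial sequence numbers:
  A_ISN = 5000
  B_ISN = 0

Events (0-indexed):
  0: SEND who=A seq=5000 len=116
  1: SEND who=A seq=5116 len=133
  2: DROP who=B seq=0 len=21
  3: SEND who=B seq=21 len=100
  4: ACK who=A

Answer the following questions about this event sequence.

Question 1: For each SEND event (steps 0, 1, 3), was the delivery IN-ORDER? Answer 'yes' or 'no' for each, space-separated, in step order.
Answer: yes yes no

Derivation:
Step 0: SEND seq=5000 -> in-order
Step 1: SEND seq=5116 -> in-order
Step 3: SEND seq=21 -> out-of-order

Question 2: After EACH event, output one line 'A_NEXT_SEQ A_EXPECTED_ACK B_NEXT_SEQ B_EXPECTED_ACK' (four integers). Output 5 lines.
5116 0 0 5116
5249 0 0 5249
5249 0 21 5249
5249 0 121 5249
5249 0 121 5249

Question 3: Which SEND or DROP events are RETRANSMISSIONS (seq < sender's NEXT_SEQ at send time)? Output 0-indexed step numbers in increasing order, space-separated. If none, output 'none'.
Answer: none

Derivation:
Step 0: SEND seq=5000 -> fresh
Step 1: SEND seq=5116 -> fresh
Step 2: DROP seq=0 -> fresh
Step 3: SEND seq=21 -> fresh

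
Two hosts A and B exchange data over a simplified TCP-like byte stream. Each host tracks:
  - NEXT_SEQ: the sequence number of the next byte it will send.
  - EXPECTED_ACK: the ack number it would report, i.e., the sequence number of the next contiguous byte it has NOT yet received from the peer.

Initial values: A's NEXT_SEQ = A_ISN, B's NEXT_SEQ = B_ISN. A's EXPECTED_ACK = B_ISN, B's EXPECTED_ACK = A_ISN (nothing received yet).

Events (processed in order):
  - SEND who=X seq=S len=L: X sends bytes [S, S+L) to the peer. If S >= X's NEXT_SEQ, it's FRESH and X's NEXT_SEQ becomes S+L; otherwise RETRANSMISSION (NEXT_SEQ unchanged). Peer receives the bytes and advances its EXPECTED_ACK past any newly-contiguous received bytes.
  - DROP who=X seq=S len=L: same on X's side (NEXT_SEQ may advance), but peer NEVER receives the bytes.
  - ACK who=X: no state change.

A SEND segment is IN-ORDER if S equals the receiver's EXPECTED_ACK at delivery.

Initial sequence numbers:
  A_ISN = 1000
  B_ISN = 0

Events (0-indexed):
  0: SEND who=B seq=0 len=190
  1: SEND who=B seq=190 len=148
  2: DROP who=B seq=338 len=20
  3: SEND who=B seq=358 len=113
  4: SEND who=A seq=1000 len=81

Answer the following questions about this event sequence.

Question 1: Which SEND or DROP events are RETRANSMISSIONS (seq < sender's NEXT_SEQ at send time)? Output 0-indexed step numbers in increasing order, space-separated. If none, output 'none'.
Step 0: SEND seq=0 -> fresh
Step 1: SEND seq=190 -> fresh
Step 2: DROP seq=338 -> fresh
Step 3: SEND seq=358 -> fresh
Step 4: SEND seq=1000 -> fresh

Answer: none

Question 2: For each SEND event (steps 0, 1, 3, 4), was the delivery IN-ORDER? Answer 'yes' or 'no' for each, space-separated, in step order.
Step 0: SEND seq=0 -> in-order
Step 1: SEND seq=190 -> in-order
Step 3: SEND seq=358 -> out-of-order
Step 4: SEND seq=1000 -> in-order

Answer: yes yes no yes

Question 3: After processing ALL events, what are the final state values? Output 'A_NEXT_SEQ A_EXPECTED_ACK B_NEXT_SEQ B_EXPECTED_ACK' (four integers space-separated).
After event 0: A_seq=1000 A_ack=190 B_seq=190 B_ack=1000
After event 1: A_seq=1000 A_ack=338 B_seq=338 B_ack=1000
After event 2: A_seq=1000 A_ack=338 B_seq=358 B_ack=1000
After event 3: A_seq=1000 A_ack=338 B_seq=471 B_ack=1000
After event 4: A_seq=1081 A_ack=338 B_seq=471 B_ack=1081

Answer: 1081 338 471 1081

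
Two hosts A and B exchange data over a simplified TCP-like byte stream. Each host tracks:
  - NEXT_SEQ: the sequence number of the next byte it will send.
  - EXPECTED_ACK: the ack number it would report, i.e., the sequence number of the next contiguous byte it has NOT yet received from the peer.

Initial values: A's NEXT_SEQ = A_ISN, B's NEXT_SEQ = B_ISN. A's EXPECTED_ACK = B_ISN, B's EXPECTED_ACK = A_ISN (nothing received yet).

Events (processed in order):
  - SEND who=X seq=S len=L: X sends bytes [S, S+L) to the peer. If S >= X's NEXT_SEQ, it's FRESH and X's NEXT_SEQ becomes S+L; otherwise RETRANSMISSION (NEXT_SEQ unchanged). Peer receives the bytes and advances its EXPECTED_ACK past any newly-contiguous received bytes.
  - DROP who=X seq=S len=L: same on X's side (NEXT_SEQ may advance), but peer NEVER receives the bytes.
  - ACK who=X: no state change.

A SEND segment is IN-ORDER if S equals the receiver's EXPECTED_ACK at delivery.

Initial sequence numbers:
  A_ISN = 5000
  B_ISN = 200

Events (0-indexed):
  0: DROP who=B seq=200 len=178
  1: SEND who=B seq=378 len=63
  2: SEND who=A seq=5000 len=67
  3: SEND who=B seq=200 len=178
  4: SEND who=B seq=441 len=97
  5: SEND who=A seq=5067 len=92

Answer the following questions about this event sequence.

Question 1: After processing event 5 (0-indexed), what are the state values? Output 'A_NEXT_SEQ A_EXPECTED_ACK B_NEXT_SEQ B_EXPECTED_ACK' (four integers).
After event 0: A_seq=5000 A_ack=200 B_seq=378 B_ack=5000
After event 1: A_seq=5000 A_ack=200 B_seq=441 B_ack=5000
After event 2: A_seq=5067 A_ack=200 B_seq=441 B_ack=5067
After event 3: A_seq=5067 A_ack=441 B_seq=441 B_ack=5067
After event 4: A_seq=5067 A_ack=538 B_seq=538 B_ack=5067
After event 5: A_seq=5159 A_ack=538 B_seq=538 B_ack=5159

5159 538 538 5159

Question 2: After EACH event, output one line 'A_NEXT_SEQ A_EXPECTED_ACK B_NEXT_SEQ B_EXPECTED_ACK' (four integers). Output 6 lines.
5000 200 378 5000
5000 200 441 5000
5067 200 441 5067
5067 441 441 5067
5067 538 538 5067
5159 538 538 5159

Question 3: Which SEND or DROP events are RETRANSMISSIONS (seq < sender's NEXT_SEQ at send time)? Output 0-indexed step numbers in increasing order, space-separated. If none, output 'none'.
Answer: 3

Derivation:
Step 0: DROP seq=200 -> fresh
Step 1: SEND seq=378 -> fresh
Step 2: SEND seq=5000 -> fresh
Step 3: SEND seq=200 -> retransmit
Step 4: SEND seq=441 -> fresh
Step 5: SEND seq=5067 -> fresh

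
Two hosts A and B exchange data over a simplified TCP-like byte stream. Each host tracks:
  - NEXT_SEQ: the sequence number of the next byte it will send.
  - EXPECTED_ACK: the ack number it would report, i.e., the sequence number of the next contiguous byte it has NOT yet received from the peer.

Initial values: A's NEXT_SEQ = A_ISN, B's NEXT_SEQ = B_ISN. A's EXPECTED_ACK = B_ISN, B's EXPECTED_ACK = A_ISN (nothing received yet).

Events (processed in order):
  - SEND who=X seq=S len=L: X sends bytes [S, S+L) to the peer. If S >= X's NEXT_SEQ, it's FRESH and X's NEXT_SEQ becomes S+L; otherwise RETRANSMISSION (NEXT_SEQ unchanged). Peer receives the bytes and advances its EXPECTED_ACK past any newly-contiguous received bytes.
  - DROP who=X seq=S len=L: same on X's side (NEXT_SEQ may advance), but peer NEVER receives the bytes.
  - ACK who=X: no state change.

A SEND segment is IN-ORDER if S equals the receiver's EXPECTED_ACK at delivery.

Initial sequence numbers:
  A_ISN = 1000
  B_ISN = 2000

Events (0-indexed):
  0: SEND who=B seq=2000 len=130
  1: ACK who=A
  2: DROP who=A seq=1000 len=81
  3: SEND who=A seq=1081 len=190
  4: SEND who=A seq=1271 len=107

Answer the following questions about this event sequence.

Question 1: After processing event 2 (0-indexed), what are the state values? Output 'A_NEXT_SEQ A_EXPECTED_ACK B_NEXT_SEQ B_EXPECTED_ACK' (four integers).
After event 0: A_seq=1000 A_ack=2130 B_seq=2130 B_ack=1000
After event 1: A_seq=1000 A_ack=2130 B_seq=2130 B_ack=1000
After event 2: A_seq=1081 A_ack=2130 B_seq=2130 B_ack=1000

1081 2130 2130 1000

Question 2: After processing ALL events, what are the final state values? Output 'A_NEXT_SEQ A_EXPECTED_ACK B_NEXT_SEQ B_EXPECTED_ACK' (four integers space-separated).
Answer: 1378 2130 2130 1000

Derivation:
After event 0: A_seq=1000 A_ack=2130 B_seq=2130 B_ack=1000
After event 1: A_seq=1000 A_ack=2130 B_seq=2130 B_ack=1000
After event 2: A_seq=1081 A_ack=2130 B_seq=2130 B_ack=1000
After event 3: A_seq=1271 A_ack=2130 B_seq=2130 B_ack=1000
After event 4: A_seq=1378 A_ack=2130 B_seq=2130 B_ack=1000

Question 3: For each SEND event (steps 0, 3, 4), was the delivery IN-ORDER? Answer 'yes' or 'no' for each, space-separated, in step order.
Step 0: SEND seq=2000 -> in-order
Step 3: SEND seq=1081 -> out-of-order
Step 4: SEND seq=1271 -> out-of-order

Answer: yes no no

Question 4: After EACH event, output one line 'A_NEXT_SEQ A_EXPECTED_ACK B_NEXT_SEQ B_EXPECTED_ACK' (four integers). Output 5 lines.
1000 2130 2130 1000
1000 2130 2130 1000
1081 2130 2130 1000
1271 2130 2130 1000
1378 2130 2130 1000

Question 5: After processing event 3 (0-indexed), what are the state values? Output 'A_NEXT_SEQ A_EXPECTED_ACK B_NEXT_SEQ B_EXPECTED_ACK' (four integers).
After event 0: A_seq=1000 A_ack=2130 B_seq=2130 B_ack=1000
After event 1: A_seq=1000 A_ack=2130 B_seq=2130 B_ack=1000
After event 2: A_seq=1081 A_ack=2130 B_seq=2130 B_ack=1000
After event 3: A_seq=1271 A_ack=2130 B_seq=2130 B_ack=1000

1271 2130 2130 1000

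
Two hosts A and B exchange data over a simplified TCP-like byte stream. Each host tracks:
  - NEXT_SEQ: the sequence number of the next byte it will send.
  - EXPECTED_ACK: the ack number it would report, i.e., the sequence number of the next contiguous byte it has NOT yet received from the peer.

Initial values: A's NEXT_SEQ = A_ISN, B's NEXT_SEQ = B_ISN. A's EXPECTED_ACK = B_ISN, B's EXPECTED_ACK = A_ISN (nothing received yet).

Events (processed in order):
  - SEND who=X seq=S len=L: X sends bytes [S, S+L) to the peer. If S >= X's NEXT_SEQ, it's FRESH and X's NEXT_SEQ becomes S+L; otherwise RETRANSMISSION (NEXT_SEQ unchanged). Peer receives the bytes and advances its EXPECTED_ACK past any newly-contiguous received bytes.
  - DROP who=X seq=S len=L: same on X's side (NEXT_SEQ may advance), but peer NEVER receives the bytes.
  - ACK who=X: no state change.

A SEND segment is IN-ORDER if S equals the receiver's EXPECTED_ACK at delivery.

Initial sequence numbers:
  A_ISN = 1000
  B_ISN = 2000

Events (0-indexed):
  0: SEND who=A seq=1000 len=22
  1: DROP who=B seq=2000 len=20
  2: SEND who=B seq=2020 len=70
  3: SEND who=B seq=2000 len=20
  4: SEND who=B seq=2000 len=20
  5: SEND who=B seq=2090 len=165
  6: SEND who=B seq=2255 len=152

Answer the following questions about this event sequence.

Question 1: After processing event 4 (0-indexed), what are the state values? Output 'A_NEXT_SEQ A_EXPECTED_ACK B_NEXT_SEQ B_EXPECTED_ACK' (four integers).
After event 0: A_seq=1022 A_ack=2000 B_seq=2000 B_ack=1022
After event 1: A_seq=1022 A_ack=2000 B_seq=2020 B_ack=1022
After event 2: A_seq=1022 A_ack=2000 B_seq=2090 B_ack=1022
After event 3: A_seq=1022 A_ack=2090 B_seq=2090 B_ack=1022
After event 4: A_seq=1022 A_ack=2090 B_seq=2090 B_ack=1022

1022 2090 2090 1022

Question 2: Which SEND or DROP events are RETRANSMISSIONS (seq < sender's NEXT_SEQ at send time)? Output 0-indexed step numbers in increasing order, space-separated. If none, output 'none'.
Step 0: SEND seq=1000 -> fresh
Step 1: DROP seq=2000 -> fresh
Step 2: SEND seq=2020 -> fresh
Step 3: SEND seq=2000 -> retransmit
Step 4: SEND seq=2000 -> retransmit
Step 5: SEND seq=2090 -> fresh
Step 6: SEND seq=2255 -> fresh

Answer: 3 4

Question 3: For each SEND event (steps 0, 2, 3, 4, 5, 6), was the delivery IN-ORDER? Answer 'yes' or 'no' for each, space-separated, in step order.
Answer: yes no yes no yes yes

Derivation:
Step 0: SEND seq=1000 -> in-order
Step 2: SEND seq=2020 -> out-of-order
Step 3: SEND seq=2000 -> in-order
Step 4: SEND seq=2000 -> out-of-order
Step 5: SEND seq=2090 -> in-order
Step 6: SEND seq=2255 -> in-order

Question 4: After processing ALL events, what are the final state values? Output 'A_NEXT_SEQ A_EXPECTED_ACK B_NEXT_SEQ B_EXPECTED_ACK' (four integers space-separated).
Answer: 1022 2407 2407 1022

Derivation:
After event 0: A_seq=1022 A_ack=2000 B_seq=2000 B_ack=1022
After event 1: A_seq=1022 A_ack=2000 B_seq=2020 B_ack=1022
After event 2: A_seq=1022 A_ack=2000 B_seq=2090 B_ack=1022
After event 3: A_seq=1022 A_ack=2090 B_seq=2090 B_ack=1022
After event 4: A_seq=1022 A_ack=2090 B_seq=2090 B_ack=1022
After event 5: A_seq=1022 A_ack=2255 B_seq=2255 B_ack=1022
After event 6: A_seq=1022 A_ack=2407 B_seq=2407 B_ack=1022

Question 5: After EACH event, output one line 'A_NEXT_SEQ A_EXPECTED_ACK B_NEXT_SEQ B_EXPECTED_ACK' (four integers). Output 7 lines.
1022 2000 2000 1022
1022 2000 2020 1022
1022 2000 2090 1022
1022 2090 2090 1022
1022 2090 2090 1022
1022 2255 2255 1022
1022 2407 2407 1022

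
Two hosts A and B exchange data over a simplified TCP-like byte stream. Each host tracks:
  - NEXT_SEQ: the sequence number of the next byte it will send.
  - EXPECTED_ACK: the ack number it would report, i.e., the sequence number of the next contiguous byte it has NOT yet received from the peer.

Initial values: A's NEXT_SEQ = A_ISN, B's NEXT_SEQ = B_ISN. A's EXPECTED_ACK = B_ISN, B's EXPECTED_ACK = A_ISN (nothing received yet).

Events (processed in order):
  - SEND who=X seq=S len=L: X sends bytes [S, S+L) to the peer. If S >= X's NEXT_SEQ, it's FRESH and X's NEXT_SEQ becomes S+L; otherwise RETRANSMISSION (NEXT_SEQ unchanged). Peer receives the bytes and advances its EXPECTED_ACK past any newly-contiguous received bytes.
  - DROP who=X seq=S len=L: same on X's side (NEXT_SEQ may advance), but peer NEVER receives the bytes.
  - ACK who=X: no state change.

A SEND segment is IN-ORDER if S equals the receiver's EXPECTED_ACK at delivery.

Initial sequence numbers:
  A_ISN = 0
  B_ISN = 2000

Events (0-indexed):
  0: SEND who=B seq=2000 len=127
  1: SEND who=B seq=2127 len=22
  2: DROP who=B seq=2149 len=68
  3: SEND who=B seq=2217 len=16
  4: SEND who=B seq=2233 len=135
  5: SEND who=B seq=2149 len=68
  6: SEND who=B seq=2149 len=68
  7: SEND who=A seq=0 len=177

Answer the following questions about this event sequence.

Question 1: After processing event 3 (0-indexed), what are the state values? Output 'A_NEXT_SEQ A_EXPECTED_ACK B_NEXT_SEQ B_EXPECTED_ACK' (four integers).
After event 0: A_seq=0 A_ack=2127 B_seq=2127 B_ack=0
After event 1: A_seq=0 A_ack=2149 B_seq=2149 B_ack=0
After event 2: A_seq=0 A_ack=2149 B_seq=2217 B_ack=0
After event 3: A_seq=0 A_ack=2149 B_seq=2233 B_ack=0

0 2149 2233 0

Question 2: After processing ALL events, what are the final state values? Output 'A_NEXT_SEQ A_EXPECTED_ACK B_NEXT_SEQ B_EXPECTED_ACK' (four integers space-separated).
After event 0: A_seq=0 A_ack=2127 B_seq=2127 B_ack=0
After event 1: A_seq=0 A_ack=2149 B_seq=2149 B_ack=0
After event 2: A_seq=0 A_ack=2149 B_seq=2217 B_ack=0
After event 3: A_seq=0 A_ack=2149 B_seq=2233 B_ack=0
After event 4: A_seq=0 A_ack=2149 B_seq=2368 B_ack=0
After event 5: A_seq=0 A_ack=2368 B_seq=2368 B_ack=0
After event 6: A_seq=0 A_ack=2368 B_seq=2368 B_ack=0
After event 7: A_seq=177 A_ack=2368 B_seq=2368 B_ack=177

Answer: 177 2368 2368 177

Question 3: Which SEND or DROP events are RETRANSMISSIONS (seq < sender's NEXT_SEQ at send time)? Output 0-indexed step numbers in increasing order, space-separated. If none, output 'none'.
Step 0: SEND seq=2000 -> fresh
Step 1: SEND seq=2127 -> fresh
Step 2: DROP seq=2149 -> fresh
Step 3: SEND seq=2217 -> fresh
Step 4: SEND seq=2233 -> fresh
Step 5: SEND seq=2149 -> retransmit
Step 6: SEND seq=2149 -> retransmit
Step 7: SEND seq=0 -> fresh

Answer: 5 6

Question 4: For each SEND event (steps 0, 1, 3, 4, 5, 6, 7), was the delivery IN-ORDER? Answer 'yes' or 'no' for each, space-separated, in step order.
Answer: yes yes no no yes no yes

Derivation:
Step 0: SEND seq=2000 -> in-order
Step 1: SEND seq=2127 -> in-order
Step 3: SEND seq=2217 -> out-of-order
Step 4: SEND seq=2233 -> out-of-order
Step 5: SEND seq=2149 -> in-order
Step 6: SEND seq=2149 -> out-of-order
Step 7: SEND seq=0 -> in-order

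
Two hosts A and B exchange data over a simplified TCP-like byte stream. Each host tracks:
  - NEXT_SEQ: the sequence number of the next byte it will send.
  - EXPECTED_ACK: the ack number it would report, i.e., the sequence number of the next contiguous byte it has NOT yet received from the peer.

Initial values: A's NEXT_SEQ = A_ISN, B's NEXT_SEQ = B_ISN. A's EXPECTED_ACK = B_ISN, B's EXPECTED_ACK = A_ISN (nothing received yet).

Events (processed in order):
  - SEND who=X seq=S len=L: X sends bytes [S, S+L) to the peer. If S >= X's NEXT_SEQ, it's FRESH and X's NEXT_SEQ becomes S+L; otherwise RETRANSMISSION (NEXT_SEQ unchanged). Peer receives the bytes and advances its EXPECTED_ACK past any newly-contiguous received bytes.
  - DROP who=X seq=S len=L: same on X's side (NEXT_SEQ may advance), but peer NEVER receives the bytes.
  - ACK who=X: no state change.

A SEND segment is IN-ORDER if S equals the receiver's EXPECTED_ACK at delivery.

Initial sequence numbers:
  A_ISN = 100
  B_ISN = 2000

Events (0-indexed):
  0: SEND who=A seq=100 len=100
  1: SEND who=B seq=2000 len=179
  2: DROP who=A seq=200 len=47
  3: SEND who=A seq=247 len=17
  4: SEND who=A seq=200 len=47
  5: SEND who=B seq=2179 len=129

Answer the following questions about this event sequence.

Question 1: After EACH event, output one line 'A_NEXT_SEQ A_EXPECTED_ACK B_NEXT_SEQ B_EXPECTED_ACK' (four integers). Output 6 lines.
200 2000 2000 200
200 2179 2179 200
247 2179 2179 200
264 2179 2179 200
264 2179 2179 264
264 2308 2308 264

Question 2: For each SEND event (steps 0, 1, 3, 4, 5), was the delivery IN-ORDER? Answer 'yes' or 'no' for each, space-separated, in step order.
Answer: yes yes no yes yes

Derivation:
Step 0: SEND seq=100 -> in-order
Step 1: SEND seq=2000 -> in-order
Step 3: SEND seq=247 -> out-of-order
Step 4: SEND seq=200 -> in-order
Step 5: SEND seq=2179 -> in-order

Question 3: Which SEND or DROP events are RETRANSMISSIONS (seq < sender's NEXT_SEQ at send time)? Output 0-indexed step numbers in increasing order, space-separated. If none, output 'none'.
Answer: 4

Derivation:
Step 0: SEND seq=100 -> fresh
Step 1: SEND seq=2000 -> fresh
Step 2: DROP seq=200 -> fresh
Step 3: SEND seq=247 -> fresh
Step 4: SEND seq=200 -> retransmit
Step 5: SEND seq=2179 -> fresh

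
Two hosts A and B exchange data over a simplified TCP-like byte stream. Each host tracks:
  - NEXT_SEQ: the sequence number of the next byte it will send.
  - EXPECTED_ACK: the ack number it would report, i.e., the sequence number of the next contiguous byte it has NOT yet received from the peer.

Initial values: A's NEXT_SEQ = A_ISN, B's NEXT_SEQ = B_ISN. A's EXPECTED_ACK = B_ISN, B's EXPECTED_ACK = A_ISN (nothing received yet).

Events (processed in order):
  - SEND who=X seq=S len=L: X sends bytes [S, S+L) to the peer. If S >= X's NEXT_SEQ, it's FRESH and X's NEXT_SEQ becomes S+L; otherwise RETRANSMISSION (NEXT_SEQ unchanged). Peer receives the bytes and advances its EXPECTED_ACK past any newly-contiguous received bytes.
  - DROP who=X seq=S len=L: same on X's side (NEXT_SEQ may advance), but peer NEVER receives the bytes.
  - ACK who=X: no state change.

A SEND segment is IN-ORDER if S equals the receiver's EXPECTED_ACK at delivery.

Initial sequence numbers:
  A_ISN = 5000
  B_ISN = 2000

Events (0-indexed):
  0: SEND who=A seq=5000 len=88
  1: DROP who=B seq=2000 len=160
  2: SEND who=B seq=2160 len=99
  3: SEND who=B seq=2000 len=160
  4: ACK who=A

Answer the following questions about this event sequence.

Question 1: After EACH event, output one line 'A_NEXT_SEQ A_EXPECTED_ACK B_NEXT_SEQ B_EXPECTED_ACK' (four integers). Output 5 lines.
5088 2000 2000 5088
5088 2000 2160 5088
5088 2000 2259 5088
5088 2259 2259 5088
5088 2259 2259 5088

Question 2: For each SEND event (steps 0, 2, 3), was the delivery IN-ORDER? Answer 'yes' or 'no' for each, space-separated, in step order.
Answer: yes no yes

Derivation:
Step 0: SEND seq=5000 -> in-order
Step 2: SEND seq=2160 -> out-of-order
Step 3: SEND seq=2000 -> in-order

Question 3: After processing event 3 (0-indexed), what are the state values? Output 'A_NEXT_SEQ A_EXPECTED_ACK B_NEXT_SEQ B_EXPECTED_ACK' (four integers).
After event 0: A_seq=5088 A_ack=2000 B_seq=2000 B_ack=5088
After event 1: A_seq=5088 A_ack=2000 B_seq=2160 B_ack=5088
After event 2: A_seq=5088 A_ack=2000 B_seq=2259 B_ack=5088
After event 3: A_seq=5088 A_ack=2259 B_seq=2259 B_ack=5088

5088 2259 2259 5088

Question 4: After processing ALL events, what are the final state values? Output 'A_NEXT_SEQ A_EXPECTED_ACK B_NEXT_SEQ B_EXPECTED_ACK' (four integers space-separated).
Answer: 5088 2259 2259 5088

Derivation:
After event 0: A_seq=5088 A_ack=2000 B_seq=2000 B_ack=5088
After event 1: A_seq=5088 A_ack=2000 B_seq=2160 B_ack=5088
After event 2: A_seq=5088 A_ack=2000 B_seq=2259 B_ack=5088
After event 3: A_seq=5088 A_ack=2259 B_seq=2259 B_ack=5088
After event 4: A_seq=5088 A_ack=2259 B_seq=2259 B_ack=5088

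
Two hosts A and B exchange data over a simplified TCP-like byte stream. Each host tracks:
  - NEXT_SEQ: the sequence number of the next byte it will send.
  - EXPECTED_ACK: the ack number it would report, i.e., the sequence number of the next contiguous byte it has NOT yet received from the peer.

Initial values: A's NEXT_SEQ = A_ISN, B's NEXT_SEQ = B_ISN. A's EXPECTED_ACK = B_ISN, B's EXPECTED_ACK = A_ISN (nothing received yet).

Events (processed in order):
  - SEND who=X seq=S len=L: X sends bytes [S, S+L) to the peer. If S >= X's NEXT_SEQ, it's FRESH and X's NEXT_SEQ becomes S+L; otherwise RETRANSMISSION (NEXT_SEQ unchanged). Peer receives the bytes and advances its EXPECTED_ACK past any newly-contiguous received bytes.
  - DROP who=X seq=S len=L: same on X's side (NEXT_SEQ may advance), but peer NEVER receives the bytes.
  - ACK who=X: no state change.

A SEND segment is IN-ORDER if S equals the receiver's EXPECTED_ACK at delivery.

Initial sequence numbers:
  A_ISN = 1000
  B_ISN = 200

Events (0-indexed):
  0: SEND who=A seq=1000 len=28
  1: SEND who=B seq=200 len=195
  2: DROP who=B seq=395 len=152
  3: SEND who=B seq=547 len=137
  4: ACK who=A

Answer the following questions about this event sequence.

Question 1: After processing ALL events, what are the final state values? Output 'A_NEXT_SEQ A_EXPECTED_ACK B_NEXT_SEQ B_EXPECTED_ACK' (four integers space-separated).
Answer: 1028 395 684 1028

Derivation:
After event 0: A_seq=1028 A_ack=200 B_seq=200 B_ack=1028
After event 1: A_seq=1028 A_ack=395 B_seq=395 B_ack=1028
After event 2: A_seq=1028 A_ack=395 B_seq=547 B_ack=1028
After event 3: A_seq=1028 A_ack=395 B_seq=684 B_ack=1028
After event 4: A_seq=1028 A_ack=395 B_seq=684 B_ack=1028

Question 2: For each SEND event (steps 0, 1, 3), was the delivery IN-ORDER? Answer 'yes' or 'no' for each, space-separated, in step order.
Answer: yes yes no

Derivation:
Step 0: SEND seq=1000 -> in-order
Step 1: SEND seq=200 -> in-order
Step 3: SEND seq=547 -> out-of-order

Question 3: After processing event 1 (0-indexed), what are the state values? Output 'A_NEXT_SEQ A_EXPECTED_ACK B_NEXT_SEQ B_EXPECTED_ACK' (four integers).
After event 0: A_seq=1028 A_ack=200 B_seq=200 B_ack=1028
After event 1: A_seq=1028 A_ack=395 B_seq=395 B_ack=1028

1028 395 395 1028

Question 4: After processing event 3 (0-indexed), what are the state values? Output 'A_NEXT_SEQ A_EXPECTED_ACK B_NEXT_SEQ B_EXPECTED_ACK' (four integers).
After event 0: A_seq=1028 A_ack=200 B_seq=200 B_ack=1028
After event 1: A_seq=1028 A_ack=395 B_seq=395 B_ack=1028
After event 2: A_seq=1028 A_ack=395 B_seq=547 B_ack=1028
After event 3: A_seq=1028 A_ack=395 B_seq=684 B_ack=1028

1028 395 684 1028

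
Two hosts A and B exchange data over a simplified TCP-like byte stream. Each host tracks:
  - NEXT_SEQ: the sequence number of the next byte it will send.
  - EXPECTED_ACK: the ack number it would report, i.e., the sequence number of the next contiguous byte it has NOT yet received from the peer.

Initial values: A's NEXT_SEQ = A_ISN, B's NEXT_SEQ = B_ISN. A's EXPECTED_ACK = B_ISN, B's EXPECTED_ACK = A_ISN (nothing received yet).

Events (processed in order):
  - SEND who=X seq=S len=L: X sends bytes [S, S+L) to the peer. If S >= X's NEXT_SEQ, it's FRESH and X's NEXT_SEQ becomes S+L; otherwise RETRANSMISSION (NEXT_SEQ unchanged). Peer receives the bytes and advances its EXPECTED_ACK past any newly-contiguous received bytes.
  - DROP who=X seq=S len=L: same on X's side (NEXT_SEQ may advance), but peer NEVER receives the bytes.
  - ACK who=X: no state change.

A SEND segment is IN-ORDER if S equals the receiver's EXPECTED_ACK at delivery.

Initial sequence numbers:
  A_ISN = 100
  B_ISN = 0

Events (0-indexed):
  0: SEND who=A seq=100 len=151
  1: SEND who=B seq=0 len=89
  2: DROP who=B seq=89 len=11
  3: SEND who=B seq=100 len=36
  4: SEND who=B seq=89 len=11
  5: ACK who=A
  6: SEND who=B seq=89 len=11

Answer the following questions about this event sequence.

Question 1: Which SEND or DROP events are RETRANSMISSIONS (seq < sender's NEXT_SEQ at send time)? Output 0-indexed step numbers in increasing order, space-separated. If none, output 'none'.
Step 0: SEND seq=100 -> fresh
Step 1: SEND seq=0 -> fresh
Step 2: DROP seq=89 -> fresh
Step 3: SEND seq=100 -> fresh
Step 4: SEND seq=89 -> retransmit
Step 6: SEND seq=89 -> retransmit

Answer: 4 6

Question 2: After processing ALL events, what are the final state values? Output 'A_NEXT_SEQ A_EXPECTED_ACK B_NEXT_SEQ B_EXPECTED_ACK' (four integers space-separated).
Answer: 251 136 136 251

Derivation:
After event 0: A_seq=251 A_ack=0 B_seq=0 B_ack=251
After event 1: A_seq=251 A_ack=89 B_seq=89 B_ack=251
After event 2: A_seq=251 A_ack=89 B_seq=100 B_ack=251
After event 3: A_seq=251 A_ack=89 B_seq=136 B_ack=251
After event 4: A_seq=251 A_ack=136 B_seq=136 B_ack=251
After event 5: A_seq=251 A_ack=136 B_seq=136 B_ack=251
After event 6: A_seq=251 A_ack=136 B_seq=136 B_ack=251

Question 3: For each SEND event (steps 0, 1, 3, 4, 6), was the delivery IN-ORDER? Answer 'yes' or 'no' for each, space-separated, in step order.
Answer: yes yes no yes no

Derivation:
Step 0: SEND seq=100 -> in-order
Step 1: SEND seq=0 -> in-order
Step 3: SEND seq=100 -> out-of-order
Step 4: SEND seq=89 -> in-order
Step 6: SEND seq=89 -> out-of-order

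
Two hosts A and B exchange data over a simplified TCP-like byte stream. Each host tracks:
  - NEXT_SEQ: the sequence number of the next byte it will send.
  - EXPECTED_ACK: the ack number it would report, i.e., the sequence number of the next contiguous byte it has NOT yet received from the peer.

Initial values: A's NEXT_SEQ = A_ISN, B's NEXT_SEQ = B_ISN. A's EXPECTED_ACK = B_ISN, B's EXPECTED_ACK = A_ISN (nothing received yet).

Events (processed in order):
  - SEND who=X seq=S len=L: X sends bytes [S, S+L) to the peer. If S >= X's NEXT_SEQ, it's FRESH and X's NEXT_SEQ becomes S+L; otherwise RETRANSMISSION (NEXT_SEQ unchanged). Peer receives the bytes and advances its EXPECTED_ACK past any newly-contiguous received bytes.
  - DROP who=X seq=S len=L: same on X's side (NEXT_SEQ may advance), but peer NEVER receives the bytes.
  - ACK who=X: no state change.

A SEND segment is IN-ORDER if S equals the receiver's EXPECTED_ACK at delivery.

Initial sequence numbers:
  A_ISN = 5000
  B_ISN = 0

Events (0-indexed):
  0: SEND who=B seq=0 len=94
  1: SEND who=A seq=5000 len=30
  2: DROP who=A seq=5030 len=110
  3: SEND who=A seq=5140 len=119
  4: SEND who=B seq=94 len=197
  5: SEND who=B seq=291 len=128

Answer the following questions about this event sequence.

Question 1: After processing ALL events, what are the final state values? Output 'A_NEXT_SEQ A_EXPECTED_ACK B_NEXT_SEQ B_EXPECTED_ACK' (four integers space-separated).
Answer: 5259 419 419 5030

Derivation:
After event 0: A_seq=5000 A_ack=94 B_seq=94 B_ack=5000
After event 1: A_seq=5030 A_ack=94 B_seq=94 B_ack=5030
After event 2: A_seq=5140 A_ack=94 B_seq=94 B_ack=5030
After event 3: A_seq=5259 A_ack=94 B_seq=94 B_ack=5030
After event 4: A_seq=5259 A_ack=291 B_seq=291 B_ack=5030
After event 5: A_seq=5259 A_ack=419 B_seq=419 B_ack=5030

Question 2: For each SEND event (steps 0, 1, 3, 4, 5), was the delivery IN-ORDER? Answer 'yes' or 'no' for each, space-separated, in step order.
Answer: yes yes no yes yes

Derivation:
Step 0: SEND seq=0 -> in-order
Step 1: SEND seq=5000 -> in-order
Step 3: SEND seq=5140 -> out-of-order
Step 4: SEND seq=94 -> in-order
Step 5: SEND seq=291 -> in-order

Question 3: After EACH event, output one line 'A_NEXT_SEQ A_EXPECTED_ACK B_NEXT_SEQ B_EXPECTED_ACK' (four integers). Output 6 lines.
5000 94 94 5000
5030 94 94 5030
5140 94 94 5030
5259 94 94 5030
5259 291 291 5030
5259 419 419 5030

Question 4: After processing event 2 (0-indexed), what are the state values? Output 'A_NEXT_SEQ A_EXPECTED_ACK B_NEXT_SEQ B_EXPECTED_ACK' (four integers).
After event 0: A_seq=5000 A_ack=94 B_seq=94 B_ack=5000
After event 1: A_seq=5030 A_ack=94 B_seq=94 B_ack=5030
After event 2: A_seq=5140 A_ack=94 B_seq=94 B_ack=5030

5140 94 94 5030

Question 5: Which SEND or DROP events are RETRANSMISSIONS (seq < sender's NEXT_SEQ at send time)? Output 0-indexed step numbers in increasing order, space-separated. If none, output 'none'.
Answer: none

Derivation:
Step 0: SEND seq=0 -> fresh
Step 1: SEND seq=5000 -> fresh
Step 2: DROP seq=5030 -> fresh
Step 3: SEND seq=5140 -> fresh
Step 4: SEND seq=94 -> fresh
Step 5: SEND seq=291 -> fresh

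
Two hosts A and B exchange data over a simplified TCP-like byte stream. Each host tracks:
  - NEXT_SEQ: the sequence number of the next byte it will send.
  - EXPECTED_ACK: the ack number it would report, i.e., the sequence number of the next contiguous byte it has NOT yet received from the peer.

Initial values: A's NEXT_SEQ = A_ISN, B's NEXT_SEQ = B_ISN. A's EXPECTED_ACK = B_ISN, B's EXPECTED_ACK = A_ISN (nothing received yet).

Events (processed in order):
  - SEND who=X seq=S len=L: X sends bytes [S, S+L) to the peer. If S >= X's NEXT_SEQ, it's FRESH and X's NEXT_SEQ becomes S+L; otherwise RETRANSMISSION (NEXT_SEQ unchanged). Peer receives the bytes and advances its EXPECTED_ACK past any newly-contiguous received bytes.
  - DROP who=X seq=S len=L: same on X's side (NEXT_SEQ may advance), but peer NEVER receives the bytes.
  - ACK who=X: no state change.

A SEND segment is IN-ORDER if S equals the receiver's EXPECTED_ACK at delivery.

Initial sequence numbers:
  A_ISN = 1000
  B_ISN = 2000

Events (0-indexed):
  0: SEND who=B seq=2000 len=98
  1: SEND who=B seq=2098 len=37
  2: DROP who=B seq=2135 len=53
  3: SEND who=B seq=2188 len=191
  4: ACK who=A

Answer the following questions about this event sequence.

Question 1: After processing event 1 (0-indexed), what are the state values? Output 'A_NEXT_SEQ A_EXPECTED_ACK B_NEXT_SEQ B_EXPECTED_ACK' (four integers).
After event 0: A_seq=1000 A_ack=2098 B_seq=2098 B_ack=1000
After event 1: A_seq=1000 A_ack=2135 B_seq=2135 B_ack=1000

1000 2135 2135 1000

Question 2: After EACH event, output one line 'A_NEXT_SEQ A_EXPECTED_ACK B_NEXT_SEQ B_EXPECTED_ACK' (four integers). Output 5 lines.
1000 2098 2098 1000
1000 2135 2135 1000
1000 2135 2188 1000
1000 2135 2379 1000
1000 2135 2379 1000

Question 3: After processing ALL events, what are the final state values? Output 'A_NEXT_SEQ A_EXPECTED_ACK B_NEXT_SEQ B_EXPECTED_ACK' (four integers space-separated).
After event 0: A_seq=1000 A_ack=2098 B_seq=2098 B_ack=1000
After event 1: A_seq=1000 A_ack=2135 B_seq=2135 B_ack=1000
After event 2: A_seq=1000 A_ack=2135 B_seq=2188 B_ack=1000
After event 3: A_seq=1000 A_ack=2135 B_seq=2379 B_ack=1000
After event 4: A_seq=1000 A_ack=2135 B_seq=2379 B_ack=1000

Answer: 1000 2135 2379 1000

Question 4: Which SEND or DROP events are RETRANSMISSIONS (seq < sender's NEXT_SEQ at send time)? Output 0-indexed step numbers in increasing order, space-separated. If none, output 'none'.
Step 0: SEND seq=2000 -> fresh
Step 1: SEND seq=2098 -> fresh
Step 2: DROP seq=2135 -> fresh
Step 3: SEND seq=2188 -> fresh

Answer: none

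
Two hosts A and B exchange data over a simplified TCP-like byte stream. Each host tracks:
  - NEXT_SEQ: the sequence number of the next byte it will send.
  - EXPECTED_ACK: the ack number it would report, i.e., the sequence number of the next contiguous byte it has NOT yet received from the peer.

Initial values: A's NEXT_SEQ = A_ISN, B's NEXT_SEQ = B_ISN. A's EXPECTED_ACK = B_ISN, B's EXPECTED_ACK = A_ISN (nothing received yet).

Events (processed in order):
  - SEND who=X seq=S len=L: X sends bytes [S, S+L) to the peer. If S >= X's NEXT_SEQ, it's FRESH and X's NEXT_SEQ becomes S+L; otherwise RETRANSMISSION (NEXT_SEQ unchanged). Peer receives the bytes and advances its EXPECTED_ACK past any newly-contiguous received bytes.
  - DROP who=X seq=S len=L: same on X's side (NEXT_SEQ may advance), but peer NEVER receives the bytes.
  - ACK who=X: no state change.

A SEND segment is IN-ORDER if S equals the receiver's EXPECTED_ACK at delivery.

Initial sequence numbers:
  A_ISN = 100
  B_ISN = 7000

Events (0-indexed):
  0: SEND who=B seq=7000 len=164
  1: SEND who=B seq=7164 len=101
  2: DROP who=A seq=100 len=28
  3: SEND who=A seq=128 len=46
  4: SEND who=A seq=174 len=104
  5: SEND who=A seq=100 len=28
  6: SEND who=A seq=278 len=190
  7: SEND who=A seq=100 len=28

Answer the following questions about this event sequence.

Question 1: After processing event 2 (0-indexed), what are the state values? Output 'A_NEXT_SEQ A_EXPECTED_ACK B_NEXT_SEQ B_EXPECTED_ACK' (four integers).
After event 0: A_seq=100 A_ack=7164 B_seq=7164 B_ack=100
After event 1: A_seq=100 A_ack=7265 B_seq=7265 B_ack=100
After event 2: A_seq=128 A_ack=7265 B_seq=7265 B_ack=100

128 7265 7265 100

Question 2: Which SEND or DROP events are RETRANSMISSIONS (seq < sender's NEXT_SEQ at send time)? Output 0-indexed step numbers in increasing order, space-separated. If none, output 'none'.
Step 0: SEND seq=7000 -> fresh
Step 1: SEND seq=7164 -> fresh
Step 2: DROP seq=100 -> fresh
Step 3: SEND seq=128 -> fresh
Step 4: SEND seq=174 -> fresh
Step 5: SEND seq=100 -> retransmit
Step 6: SEND seq=278 -> fresh
Step 7: SEND seq=100 -> retransmit

Answer: 5 7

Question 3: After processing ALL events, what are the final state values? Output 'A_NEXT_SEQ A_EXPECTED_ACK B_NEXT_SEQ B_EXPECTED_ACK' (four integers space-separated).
Answer: 468 7265 7265 468

Derivation:
After event 0: A_seq=100 A_ack=7164 B_seq=7164 B_ack=100
After event 1: A_seq=100 A_ack=7265 B_seq=7265 B_ack=100
After event 2: A_seq=128 A_ack=7265 B_seq=7265 B_ack=100
After event 3: A_seq=174 A_ack=7265 B_seq=7265 B_ack=100
After event 4: A_seq=278 A_ack=7265 B_seq=7265 B_ack=100
After event 5: A_seq=278 A_ack=7265 B_seq=7265 B_ack=278
After event 6: A_seq=468 A_ack=7265 B_seq=7265 B_ack=468
After event 7: A_seq=468 A_ack=7265 B_seq=7265 B_ack=468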